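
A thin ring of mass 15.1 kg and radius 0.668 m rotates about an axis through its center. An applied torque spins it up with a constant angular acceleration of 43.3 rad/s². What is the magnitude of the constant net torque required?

I = MR² = (15.1)(0.668)² = 6.738 kg·m².
τ = Iα = (6.738)(43.30) = 291.8 N·m.

τ ≈ 292 N·m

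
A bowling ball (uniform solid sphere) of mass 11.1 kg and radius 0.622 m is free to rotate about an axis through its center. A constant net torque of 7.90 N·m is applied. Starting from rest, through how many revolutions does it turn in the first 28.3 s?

I = (2/5)MR² = (2/5)(11.1)(0.622)² = 1.718 kg·m².
α = τ/I = 7.90/1.718 = 4.599 rad/s².
θ = ½αt² = ½(4.599)(28.3)² = 1842 rad.
Revolutions = θ/(2π) = 293.1.

≈ 293 revolutions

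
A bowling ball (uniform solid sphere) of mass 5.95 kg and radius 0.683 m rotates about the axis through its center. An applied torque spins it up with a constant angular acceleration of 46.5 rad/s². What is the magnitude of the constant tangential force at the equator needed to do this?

I = (2/5)MR² = (2/5)(5.95)(0.683)² = 1.110 kg·m².
The required torque is τ = Iα = (1.110)(46.50) = 51.63 N·m.
A tangential force at the equator gives τ = FR, so F = τ/R = 51.63/0.683 = 75.59 N.

F ≈ 75.6 N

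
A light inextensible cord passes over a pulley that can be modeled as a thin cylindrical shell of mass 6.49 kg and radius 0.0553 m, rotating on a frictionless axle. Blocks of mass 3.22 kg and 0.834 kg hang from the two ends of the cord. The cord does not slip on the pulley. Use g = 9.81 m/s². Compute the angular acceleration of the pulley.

I = MR² = (6.49)(0.0553)² = 0.01985 kg·m².
Heavier block: m₁g − T₁ = m₁a. Lighter block: T₂ − m₂g = m₂a.
Pulley: (T₁ − T₂)R = Iα = I(a/R), so T₁ − T₂ = (I/R²)a = 1·M_p a = 6.490·a.
Adding the three: (m₁ − m₂)g = (m₁ + m₂ + 6.490)a, so a = (3.22 − 0.834)(9.81)/(3.22 + 0.834 + 6.490) = 2.220 m/s².
α = a/R = 2.220/0.0553 = 40.14 rad/s².

α ≈ 40.1 rad/s²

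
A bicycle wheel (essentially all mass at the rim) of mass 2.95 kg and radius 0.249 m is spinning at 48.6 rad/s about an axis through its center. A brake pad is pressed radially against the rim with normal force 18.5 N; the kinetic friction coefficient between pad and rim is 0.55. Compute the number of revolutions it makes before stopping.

I = MR² = (2.95)(0.249)² = 0.1829 kg·m².
Friction force f = μN = (0.55)(18.5) = 10.18 N at the rim; torque magnitude τ = fR = 2.534 N·m, opposing ω.
|α| = τ/I = 2.534/0.1829 = 13.85 rad/s² (deceleration).
ω² = ω₀² − 2|α|θ with ω = 0 ⇒ θ = ω₀²/(2|α|) = 85.26 rad = 13.57 rev.

≈ 13.6 revolutions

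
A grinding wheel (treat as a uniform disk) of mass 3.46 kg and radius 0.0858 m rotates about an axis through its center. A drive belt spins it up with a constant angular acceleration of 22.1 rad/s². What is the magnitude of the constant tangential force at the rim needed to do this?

F ≈ 3.28 N

I = ½MR² = (1/2)(3.46)(0.0858)² = 0.01274 kg·m².
The required torque is τ = Iα = (0.01274)(22.10) = 0.2815 N·m.
A tangential force at the rim gives τ = FR, so F = τ/R = 0.2815/0.0858 = 3.280 N.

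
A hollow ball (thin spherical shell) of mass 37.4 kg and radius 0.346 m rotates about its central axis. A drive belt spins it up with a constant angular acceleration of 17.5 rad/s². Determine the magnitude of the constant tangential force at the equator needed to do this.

I = (2/3)MR² = (2/3)(37.4)(0.346)² = 2.985 kg·m².
The required torque is τ = Iα = (2.985)(17.50) = 52.24 N·m.
A tangential force at the equator gives τ = FR, so F = τ/R = 52.24/0.346 = 151.0 N.

F ≈ 151 N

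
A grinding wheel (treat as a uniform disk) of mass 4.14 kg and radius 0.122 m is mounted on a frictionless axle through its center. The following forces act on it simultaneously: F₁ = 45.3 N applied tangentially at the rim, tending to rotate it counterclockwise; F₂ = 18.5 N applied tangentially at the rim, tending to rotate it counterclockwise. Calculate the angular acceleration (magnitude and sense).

I = ½MR² = (1/2)(4.14)(0.122)² = 0.03081 kg·m².
Taking counterclockwise as positive: τ₁ = +(45.3)(0.122) = +5.527 N·m; τ₂ = +(18.5)(0.122) = +2.257 N·m.
Net torque τ = 7.784 N·m.
α = τ/I = 7.784/0.03081 = 252.6 rad/s².

α ≈ 253 rad/s², counterclockwise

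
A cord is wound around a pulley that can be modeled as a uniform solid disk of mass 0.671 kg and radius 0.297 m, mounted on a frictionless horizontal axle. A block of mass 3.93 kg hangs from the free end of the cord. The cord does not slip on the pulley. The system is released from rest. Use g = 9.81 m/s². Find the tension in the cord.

T ≈ 3.03 N

I = ½MR² = (1/2)(0.671)(0.297)² = 0.02959 kg·m².
Block: mg − T = ma. Pulley: TR = Iα. No-slip: a = αR, so T = (I/R²)a = 0.3355·a.
Then mg = (m + 0.3355)a, so a = (3.93)(9.81)/(3.93 + 0.3355) = 9.038 m/s².
T = 0.3355·a = 3.032 N.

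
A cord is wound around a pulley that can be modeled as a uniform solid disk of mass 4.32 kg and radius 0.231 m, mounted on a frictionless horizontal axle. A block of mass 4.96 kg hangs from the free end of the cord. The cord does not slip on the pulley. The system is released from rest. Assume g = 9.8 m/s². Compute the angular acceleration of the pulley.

I = ½MR² = (1/2)(4.32)(0.231)² = 0.1153 kg·m².
Block: mg − T = ma. Pulley: TR = Iα. No-slip: a = αR, so T = (I/R²)a = 2.160·a.
Then mg = (m + 2.160)a, so a = (4.96)(9.8)/(4.96 + 2.160) = 6.827 m/s².
α = a/R = 6.827/0.231 = 29.55 rad/s².

α ≈ 29.6 rad/s²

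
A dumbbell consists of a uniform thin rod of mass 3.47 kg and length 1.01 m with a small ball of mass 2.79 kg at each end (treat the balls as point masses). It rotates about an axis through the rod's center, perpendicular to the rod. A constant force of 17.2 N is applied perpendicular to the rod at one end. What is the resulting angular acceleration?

α ≈ 5.06 rad/s²

I_rod = (1/12)ML² = (1/12)(3.47)(1.01)² = 0.2950 kg·m².
I_balls = 2·m·(L/2)² = 2(2.79)(0.5050)² = 1.423 kg·m².
Total I = 1.718 kg·m².
τ = F·(L/2) = (17.2)(0.505) = 8.686 N·m.
α = τ/I = 8.686/1.718 = 5.056 rad/s².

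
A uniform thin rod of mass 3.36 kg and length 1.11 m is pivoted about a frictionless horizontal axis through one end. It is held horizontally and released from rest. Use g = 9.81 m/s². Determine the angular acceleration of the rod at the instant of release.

About the pivot, I = (1/3)ML² = (1/3)(3.36)(1.11)² = 1.380 kg·m².
The weight acts at the center, a distance L/2 = 0.5550 m from the pivot; τ = Mg(L/2) = 18.29 N·m.
α = τ/I = 18.29/1.380 = 13.26 rad/s².
(Equivalently α = (3g/(2L)) = 13.26 rad/s².)

α ≈ 13.3 rad/s²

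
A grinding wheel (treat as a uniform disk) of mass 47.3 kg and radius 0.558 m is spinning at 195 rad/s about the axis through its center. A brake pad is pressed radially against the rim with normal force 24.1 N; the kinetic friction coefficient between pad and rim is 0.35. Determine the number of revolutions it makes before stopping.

≈ 4730 revolutions

I = ½MR² = (1/2)(47.3)(0.558)² = 7.364 kg·m².
Friction force f = μN = (0.35)(24.1) = 8.435 N at the rim; torque magnitude τ = fR = 4.707 N·m, opposing ω.
|α| = τ/I = 4.707/7.364 = 0.6392 rad/s² (deceleration).
ω² = ω₀² − 2|α|θ with ω = 0 ⇒ θ = ω₀²/(2|α|) = 29750 rad = 4734 rev.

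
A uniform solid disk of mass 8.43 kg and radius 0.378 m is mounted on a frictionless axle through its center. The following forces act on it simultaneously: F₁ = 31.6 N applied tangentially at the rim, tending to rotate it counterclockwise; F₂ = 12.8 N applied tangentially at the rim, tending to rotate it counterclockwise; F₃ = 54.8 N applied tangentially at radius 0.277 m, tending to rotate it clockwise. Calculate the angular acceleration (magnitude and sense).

I = ½MR² = (1/2)(8.43)(0.378)² = 0.6023 kg·m².
Taking counterclockwise as positive: τ₁ = +(31.6)(0.378) = +11.94 N·m; τ₂ = +(12.8)(0.378) = +4.838 N·m; τ₃ = −(54.8)(0.277) = −15.18 N·m.
Net torque τ = 1.604 N·m.
α = τ/I = 1.604/0.6023 = 2.663 rad/s².

α ≈ 2.66 rad/s², counterclockwise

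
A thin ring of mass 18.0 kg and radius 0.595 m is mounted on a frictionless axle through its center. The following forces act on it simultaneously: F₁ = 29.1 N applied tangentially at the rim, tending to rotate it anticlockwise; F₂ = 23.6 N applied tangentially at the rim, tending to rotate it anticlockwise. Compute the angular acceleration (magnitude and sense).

I = MR² = (18.0)(0.595)² = 6.372 kg·m².
Taking anticlockwise as positive: τ₁ = +(29.1)(0.595) = +17.31 N·m; τ₂ = +(23.6)(0.595) = +14.04 N·m.
Net torque τ = 31.36 N·m.
α = τ/I = 31.36/6.372 = 4.921 rad/s².

α ≈ 4.92 rad/s², anticlockwise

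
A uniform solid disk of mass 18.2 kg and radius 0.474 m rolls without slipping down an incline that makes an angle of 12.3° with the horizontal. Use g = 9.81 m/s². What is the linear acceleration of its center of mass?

a ≈ 1.39 m/s²

Translation along the incline: Mg sinθ − f = Ma.
Rotation about the center: fR = Iα with I = ½MR². No-slip gives a = αR, so f = (I/R²)a = (1/2)M a.
Substituting: Mg sinθ = (1 + 0.5000)Ma, so a = g sinθ/(1 + 0.5000) = (9.81) sin 12.3° / 1.500 = 1.393 m/s².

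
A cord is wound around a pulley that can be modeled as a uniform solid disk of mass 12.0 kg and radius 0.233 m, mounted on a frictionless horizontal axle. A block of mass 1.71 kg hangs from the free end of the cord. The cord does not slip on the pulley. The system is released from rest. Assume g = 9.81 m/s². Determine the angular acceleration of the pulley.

I = ½MR² = (1/2)(12.0)(0.233)² = 0.3257 kg·m².
Block: mg − T = ma. Pulley: TR = Iα. No-slip: a = αR, so T = (I/R²)a = 6.000·a.
Then mg = (m + 6.000)a, so a = (1.71)(9.81)/(1.71 + 6.000) = 2.176 m/s².
α = a/R = 2.176/0.233 = 9.338 rad/s².

α ≈ 9.34 rad/s²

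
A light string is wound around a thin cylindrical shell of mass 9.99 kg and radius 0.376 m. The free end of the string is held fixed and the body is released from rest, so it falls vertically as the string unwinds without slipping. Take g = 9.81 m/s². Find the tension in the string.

T ≈ 49.0 N

Translation: Mg − T = Ma. Rotation about the center: TR = Iα with I = MR².
With a = αR: T = (I/R²)a = M a, so Mg = (1 + 1.000)Ma.
a = g/(1 + 1.000) = 9.81/2.000 = 4.905 m/s².
T = 1.000·M·a = (1.000)(9.99)(4.905) = 49.00 N.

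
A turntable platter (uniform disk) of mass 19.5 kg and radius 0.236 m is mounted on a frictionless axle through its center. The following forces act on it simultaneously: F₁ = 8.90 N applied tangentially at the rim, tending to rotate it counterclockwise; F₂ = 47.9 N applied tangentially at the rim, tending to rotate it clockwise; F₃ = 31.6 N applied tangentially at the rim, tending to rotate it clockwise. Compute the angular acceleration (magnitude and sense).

α ≈ 30.7 rad/s², clockwise

I = ½MR² = (1/2)(19.5)(0.236)² = 0.5430 kg·m².
Taking counterclockwise as positive: τ₁ = +(8.90)(0.236) = +2.100 N·m; τ₂ = −(47.9)(0.236) = −11.30 N·m; τ₃ = −(31.6)(0.236) = −7.458 N·m.
Net torque τ = -16.66 N·m.
α = τ/I = -16.66/0.5430 = -30.68 rad/s².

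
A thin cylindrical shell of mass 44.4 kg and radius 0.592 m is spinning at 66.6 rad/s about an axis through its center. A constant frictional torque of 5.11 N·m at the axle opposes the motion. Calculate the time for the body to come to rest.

t ≈ 203 s

I = MR² = (44.4)(0.592)² = 15.56 kg·m².
The net torque has magnitude 5.11 N·m, opposing ω.
|α| = τ/I = 5.110/15.56 = 0.3284 rad/s² (deceleration).
0 = ω₀ − |α|t ⇒ t = ω₀/|α| = 66.6/0.3284 = 202.8 s.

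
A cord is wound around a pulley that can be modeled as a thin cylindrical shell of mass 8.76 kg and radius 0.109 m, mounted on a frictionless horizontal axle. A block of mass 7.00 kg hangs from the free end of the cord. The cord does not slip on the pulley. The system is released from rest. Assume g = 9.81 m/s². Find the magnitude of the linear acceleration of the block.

I = MR² = (8.76)(0.109)² = 0.1041 kg·m².
Block: mg − T = ma. Pulley: TR = Iα. No-slip: a = αR, so T = (I/R²)a = 8.760·a.
Then mg = (m + 8.760)a, so a = (7.00)(9.81)/(7.00 + 8.760) = 4.357 m/s².

a ≈ 4.36 m/s²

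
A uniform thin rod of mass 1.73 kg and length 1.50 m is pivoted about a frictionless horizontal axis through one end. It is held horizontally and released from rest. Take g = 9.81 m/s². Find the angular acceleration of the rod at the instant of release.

About the pivot, I = (1/3)ML² = (1/3)(1.73)(1.50)² = 1.297 kg·m².
The weight acts at the center, a distance L/2 = 0.7500 m from the pivot; τ = Mg(L/2) = 12.73 N·m.
α = τ/I = 12.73/1.297 = 9.810 rad/s².
(Equivalently α = (3g/(2L)) = 9.810 rad/s².)

α ≈ 9.81 rad/s²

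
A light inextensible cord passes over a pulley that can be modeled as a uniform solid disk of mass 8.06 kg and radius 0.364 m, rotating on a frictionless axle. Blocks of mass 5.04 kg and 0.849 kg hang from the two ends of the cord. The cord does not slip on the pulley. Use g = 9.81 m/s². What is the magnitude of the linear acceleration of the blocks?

a ≈ 4.14 m/s²

I = ½MR² = (1/2)(8.06)(0.364)² = 0.5340 kg·m².
Heavier block: m₁g − T₁ = m₁a. Lighter block: T₂ − m₂g = m₂a.
Pulley: (T₁ − T₂)R = Iα = I(a/R), so T₁ − T₂ = (I/R²)a = (1/2)M_p a = 4.030·a.
Adding the three: (m₁ − m₂)g = (m₁ + m₂ + 4.030)a, so a = (5.04 − 0.849)(9.81)/(5.04 + 0.849 + 4.030) = 4.145 m/s².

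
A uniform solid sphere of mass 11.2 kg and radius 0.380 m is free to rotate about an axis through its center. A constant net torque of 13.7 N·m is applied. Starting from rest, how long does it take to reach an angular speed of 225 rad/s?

I = (2/5)MR² = (2/5)(11.2)(0.380)² = 0.6469 kg·m².
α = τ/I = 13.7/0.6469 = 21.18 rad/s².
ω = αt ⇒ t = ω/α = 225/21.18 = 10.62 s.

t ≈ 10.6 s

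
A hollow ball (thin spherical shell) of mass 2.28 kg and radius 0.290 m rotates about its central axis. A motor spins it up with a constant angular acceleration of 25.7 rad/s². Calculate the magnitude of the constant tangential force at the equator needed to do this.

F ≈ 11.3 N

I = (2/3)MR² = (2/3)(2.28)(0.290)² = 0.1278 kg·m².
The required torque is τ = Iα = (0.1278)(25.70) = 3.285 N·m.
A tangential force at the equator gives τ = FR, so F = τ/R = 3.285/0.290 = 11.33 N.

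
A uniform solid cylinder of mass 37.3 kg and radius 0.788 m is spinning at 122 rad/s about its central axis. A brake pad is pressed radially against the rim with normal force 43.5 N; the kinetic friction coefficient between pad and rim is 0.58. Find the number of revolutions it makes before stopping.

≈ 690 revolutions

I = ½MR² = (1/2)(37.3)(0.788)² = 11.58 kg·m².
Friction force f = μN = (0.58)(43.5) = 25.23 N at the rim; torque magnitude τ = fR = 19.88 N·m, opposing ω.
|α| = τ/I = 19.88/11.58 = 1.717 rad/s² (deceleration).
ω² = ω₀² − 2|α|θ with ω = 0 ⇒ θ = ω₀²/(2|α|) = 4335 rad = 689.9 rev.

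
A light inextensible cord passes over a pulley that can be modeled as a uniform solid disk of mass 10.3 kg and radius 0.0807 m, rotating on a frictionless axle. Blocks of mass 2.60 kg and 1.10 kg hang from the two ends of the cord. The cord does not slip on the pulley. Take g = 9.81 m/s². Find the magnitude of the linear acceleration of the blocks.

a ≈ 1.66 m/s²

I = ½MR² = (1/2)(10.3)(0.0807)² = 0.03354 kg·m².
Heavier block: m₁g − T₁ = m₁a. Lighter block: T₂ − m₂g = m₂a.
Pulley: (T₁ − T₂)R = Iα = I(a/R), so T₁ − T₂ = (I/R²)a = (1/2)M_p a = 5.150·a.
Adding the three: (m₁ − m₂)g = (m₁ + m₂ + 5.150)a, so a = (2.60 − 1.10)(9.81)/(2.60 + 1.10 + 5.150) = 1.663 m/s².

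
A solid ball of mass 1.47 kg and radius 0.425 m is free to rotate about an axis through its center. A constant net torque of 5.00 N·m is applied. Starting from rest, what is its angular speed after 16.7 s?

I = (2/5)MR² = (2/5)(1.47)(0.425)² = 0.1062 kg·m².
α = τ/I = 5.00/0.1062 = 47.08 rad/s².
ω = ω₀ + αt = 0 + (47.08)(16.7) = 786.2 rad/s.

ω ≈ 786 rad/s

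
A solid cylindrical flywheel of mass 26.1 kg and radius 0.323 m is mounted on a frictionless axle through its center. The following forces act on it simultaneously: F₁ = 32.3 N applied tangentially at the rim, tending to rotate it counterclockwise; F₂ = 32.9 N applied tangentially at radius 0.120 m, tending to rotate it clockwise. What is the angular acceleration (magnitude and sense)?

I = ½MR² = (1/2)(26.1)(0.323)² = 1.361 kg·m².
Taking counterclockwise as positive: τ₁ = +(32.3)(0.323) = +10.43 N·m; τ₂ = −(32.9)(0.120) = −3.948 N·m.
Net torque τ = 6.485 N·m.
α = τ/I = 6.485/1.361 = 4.763 rad/s².

α ≈ 4.76 rad/s², counterclockwise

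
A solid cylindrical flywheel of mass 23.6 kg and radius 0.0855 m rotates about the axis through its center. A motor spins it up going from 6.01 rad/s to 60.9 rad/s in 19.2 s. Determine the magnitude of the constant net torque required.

τ ≈ 0.247 N·m

I = ½MR² = (1/2)(23.6)(0.0855)² = 0.08626 kg·m².
α = Δω/Δt = (60.9 − 6.01)/19.2 = 2.859 rad/s².
τ = Iα = (0.08626)(2.859) = 0.2466 N·m.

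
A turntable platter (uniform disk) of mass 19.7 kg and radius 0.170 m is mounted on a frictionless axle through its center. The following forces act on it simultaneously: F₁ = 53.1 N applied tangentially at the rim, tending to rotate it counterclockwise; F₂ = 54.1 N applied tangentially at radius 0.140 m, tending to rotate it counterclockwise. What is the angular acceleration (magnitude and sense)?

α ≈ 58.3 rad/s², counterclockwise

I = ½MR² = (1/2)(19.7)(0.170)² = 0.2847 kg·m².
Taking counterclockwise as positive: τ₁ = +(53.1)(0.170) = +9.027 N·m; τ₂ = +(54.1)(0.140) = +7.574 N·m.
Net torque τ = 16.60 N·m.
α = τ/I = 16.60/0.2847 = 58.32 rad/s².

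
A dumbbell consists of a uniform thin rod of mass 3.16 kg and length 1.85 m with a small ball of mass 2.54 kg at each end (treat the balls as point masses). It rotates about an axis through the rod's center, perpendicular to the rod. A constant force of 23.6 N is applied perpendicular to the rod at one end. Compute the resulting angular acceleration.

I_rod = (1/12)ML² = (1/12)(3.16)(1.85)² = 0.9013 kg·m².
I_balls = 2·m·(L/2)² = 2(2.54)(0.9250)² = 4.347 kg·m².
Total I = 5.248 kg·m².
τ = F·(L/2) = (23.6)(0.925) = 21.83 N·m.
α = τ/I = 21.83/5.248 = 4.160 rad/s².

α ≈ 4.16 rad/s²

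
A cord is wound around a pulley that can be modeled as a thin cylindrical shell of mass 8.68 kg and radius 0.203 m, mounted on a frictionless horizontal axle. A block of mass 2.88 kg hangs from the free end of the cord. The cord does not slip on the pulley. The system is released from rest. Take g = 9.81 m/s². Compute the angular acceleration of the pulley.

α ≈ 12.0 rad/s²

I = MR² = (8.68)(0.203)² = 0.3577 kg·m².
Block: mg − T = ma. Pulley: TR = Iα. No-slip: a = αR, so T = (I/R²)a = 8.680·a.
Then mg = (m + 8.680)a, so a = (2.88)(9.81)/(2.88 + 8.680) = 2.444 m/s².
α = a/R = 2.444/0.203 = 12.04 rad/s².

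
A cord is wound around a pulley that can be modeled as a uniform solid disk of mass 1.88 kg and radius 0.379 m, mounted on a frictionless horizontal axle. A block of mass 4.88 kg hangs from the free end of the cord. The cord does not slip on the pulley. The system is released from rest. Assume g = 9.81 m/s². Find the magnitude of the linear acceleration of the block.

I = ½MR² = (1/2)(1.88)(0.379)² = 0.1350 kg·m².
Block: mg − T = ma. Pulley: TR = Iα. No-slip: a = αR, so T = (I/R²)a = 0.9400·a.
Then mg = (m + 0.9400)a, so a = (4.88)(9.81)/(4.88 + 0.9400) = 8.226 m/s².

a ≈ 8.23 m/s²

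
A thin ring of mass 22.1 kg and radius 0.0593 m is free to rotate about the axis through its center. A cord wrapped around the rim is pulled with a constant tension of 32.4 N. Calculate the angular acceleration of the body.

I = MR² = (22.1)(0.0593)² = 0.07771 kg·m².
τ = F R = (32.4)(0.0593) = 1.921 N·m.
Newton's second law for rotation, τ = Iα, gives α = τ/I = 1.921/0.07771 = 24.72 rad/s².

α ≈ 24.7 rad/s²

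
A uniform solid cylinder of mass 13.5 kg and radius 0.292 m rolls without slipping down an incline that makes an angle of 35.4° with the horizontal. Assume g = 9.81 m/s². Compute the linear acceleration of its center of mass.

a ≈ 3.79 m/s²

Translation along the incline: Mg sinθ − f = Ma.
Rotation about the center: fR = Iα with I = ½MR². No-slip gives a = αR, so f = (I/R²)a = (1/2)M a.
Substituting: Mg sinθ = (1 + 0.5000)Ma, so a = g sinθ/(1 + 0.5000) = (9.81) sin 35.4° / 1.500 = 3.788 m/s².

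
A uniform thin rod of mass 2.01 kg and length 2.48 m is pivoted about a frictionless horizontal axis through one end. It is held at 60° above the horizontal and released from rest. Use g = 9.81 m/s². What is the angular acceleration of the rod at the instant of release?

α ≈ 2.97 rad/s²

About the pivot, I = (1/3)ML² = (1/3)(2.01)(2.48)² = 4.121 kg·m².
The weight acts at the center, a distance L/2 = 1.240 m from the pivot; τ = Mg(L/2) cos 60° = 12.23 N·m.
α = τ/I = 12.23/4.121 = 2.967 rad/s².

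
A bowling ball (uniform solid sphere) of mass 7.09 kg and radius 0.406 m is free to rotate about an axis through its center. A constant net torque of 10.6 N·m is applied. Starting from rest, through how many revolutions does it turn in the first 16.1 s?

≈ 468 revolutions

I = (2/5)MR² = (2/5)(7.09)(0.406)² = 0.4675 kg·m².
α = τ/I = 10.6/0.4675 = 22.68 rad/s².
θ = ½αt² = ½(22.68)(16.1)² = 2939 rad.
Revolutions = θ/(2π) = 467.7.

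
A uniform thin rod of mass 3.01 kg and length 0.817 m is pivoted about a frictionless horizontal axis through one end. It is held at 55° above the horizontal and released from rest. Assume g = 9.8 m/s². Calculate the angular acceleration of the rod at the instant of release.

About the pivot, I = (1/3)ML² = (1/3)(3.01)(0.817)² = 0.6697 kg·m².
The weight acts at the center, a distance L/2 = 0.4085 m from the pivot; τ = Mg(L/2) cos 55° = 6.912 N·m.
α = τ/I = 6.912/0.6697 = 10.32 rad/s².

α ≈ 10.3 rad/s²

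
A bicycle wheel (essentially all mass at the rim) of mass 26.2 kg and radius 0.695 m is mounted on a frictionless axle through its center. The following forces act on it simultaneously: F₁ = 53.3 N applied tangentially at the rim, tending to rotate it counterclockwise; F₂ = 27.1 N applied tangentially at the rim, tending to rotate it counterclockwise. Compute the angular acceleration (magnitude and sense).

α ≈ 4.42 rad/s², counterclockwise

I = MR² = (26.2)(0.695)² = 12.66 kg·m².
Taking counterclockwise as positive: τ₁ = +(53.3)(0.695) = +37.04 N·m; τ₂ = +(27.1)(0.695) = +18.83 N·m.
Net torque τ = 55.88 N·m.
α = τ/I = 55.88/12.66 = 4.415 rad/s².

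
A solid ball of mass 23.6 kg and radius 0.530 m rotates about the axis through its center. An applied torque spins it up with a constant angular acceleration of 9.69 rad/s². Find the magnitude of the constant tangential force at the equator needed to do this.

F ≈ 48.5 N

I = (2/5)MR² = (2/5)(23.6)(0.530)² = 2.652 kg·m².
The required torque is τ = Iα = (2.652)(9.690) = 25.69 N·m.
A tangential force at the equator gives τ = FR, so F = τ/R = 25.69/0.530 = 48.48 N.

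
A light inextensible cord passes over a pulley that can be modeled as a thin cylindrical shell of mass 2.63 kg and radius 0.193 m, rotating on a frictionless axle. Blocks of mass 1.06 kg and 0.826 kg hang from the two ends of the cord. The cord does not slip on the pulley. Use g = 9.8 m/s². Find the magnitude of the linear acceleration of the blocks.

I = MR² = (2.63)(0.193)² = 0.09796 kg·m².
Heavier block: m₁g − T₁ = m₁a. Lighter block: T₂ − m₂g = m₂a.
Pulley: (T₁ − T₂)R = Iα = I(a/R), so T₁ − T₂ = (I/R²)a = 1·M_p a = 2.630·a.
Adding the three: (m₁ − m₂)g = (m₁ + m₂ + 2.630)a, so a = (1.06 − 0.826)(9.8)/(1.06 + 0.826 + 2.630) = 0.5078 m/s².

a ≈ 0.508 m/s²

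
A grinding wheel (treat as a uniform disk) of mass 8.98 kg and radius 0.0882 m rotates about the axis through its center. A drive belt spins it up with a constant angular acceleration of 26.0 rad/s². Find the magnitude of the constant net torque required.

τ ≈ 0.908 N·m

I = ½MR² = (1/2)(8.98)(0.0882)² = 0.03493 kg·m².
τ = Iα = (0.03493)(26.00) = 0.9081 N·m.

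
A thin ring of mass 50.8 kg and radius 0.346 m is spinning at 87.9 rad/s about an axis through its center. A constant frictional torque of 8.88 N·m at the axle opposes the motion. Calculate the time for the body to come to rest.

I = MR² = (50.8)(0.346)² = 6.082 kg·m².
The net torque has magnitude 8.88 N·m, opposing ω.
|α| = τ/I = 8.880/6.082 = 1.460 rad/s² (deceleration).
0 = ω₀ − |α|t ⇒ t = ω₀/|α| = 87.9/1.460 = 60.20 s.

t ≈ 60.2 s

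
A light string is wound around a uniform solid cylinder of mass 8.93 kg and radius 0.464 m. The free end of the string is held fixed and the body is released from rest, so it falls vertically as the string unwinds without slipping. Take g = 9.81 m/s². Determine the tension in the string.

T ≈ 29.2 N

Translation: Mg − T = Ma. Rotation about the center: TR = Iα with I = ½MR².
With a = αR: T = (I/R²)a = (1/2)M a, so Mg = (1 + 0.5000)Ma.
a = g/(1 + 0.5000) = 9.81/1.500 = 6.540 m/s².
T = 0.5000·M·a = (0.5000)(8.93)(6.540) = 29.20 N.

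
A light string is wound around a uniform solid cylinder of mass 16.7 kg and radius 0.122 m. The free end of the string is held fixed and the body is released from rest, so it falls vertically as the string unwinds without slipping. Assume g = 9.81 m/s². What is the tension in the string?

T ≈ 54.6 N

Translation: Mg − T = Ma. Rotation about the center: TR = Iα with I = ½MR².
With a = αR: T = (I/R²)a = (1/2)M a, so Mg = (1 + 0.5000)Ma.
a = g/(1 + 0.5000) = 9.81/1.500 = 6.540 m/s².
T = 0.5000·M·a = (0.5000)(16.7)(6.540) = 54.61 N.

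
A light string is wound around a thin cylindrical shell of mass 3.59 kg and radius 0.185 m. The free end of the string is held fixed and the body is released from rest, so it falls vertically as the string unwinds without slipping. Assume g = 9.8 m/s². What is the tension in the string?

T ≈ 17.6 N

Translation: Mg − T = Ma. Rotation about the center: TR = Iα with I = MR².
With a = αR: T = (I/R²)a = M a, so Mg = (1 + 1.000)Ma.
a = g/(1 + 1.000) = 9.8/2.000 = 4.900 m/s².
T = 1.000·M·a = (1.000)(3.59)(4.900) = 17.59 N.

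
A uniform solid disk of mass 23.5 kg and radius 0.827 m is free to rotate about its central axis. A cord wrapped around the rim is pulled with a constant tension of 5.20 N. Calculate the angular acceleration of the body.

I = ½MR² = (1/2)(23.5)(0.827)² = 8.036 kg·m².
τ = F R = (5.20)(0.827) = 4.300 N·m.
From τ = Iα: α = 4.300/8.036 = 0.5351 rad/s².

α ≈ 0.535 rad/s²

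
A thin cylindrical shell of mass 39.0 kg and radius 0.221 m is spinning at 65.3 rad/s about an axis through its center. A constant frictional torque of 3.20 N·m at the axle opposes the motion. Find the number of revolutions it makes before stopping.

I = MR² = (39.0)(0.221)² = 1.905 kg·m².
The net torque has magnitude 3.20 N·m, opposing ω.
|α| = τ/I = 3.200/1.905 = 1.680 rad/s² (deceleration).
ω² = ω₀² − 2|α|θ with ω = 0 ⇒ θ = ω₀²/(2|α|) = 1269 rad = 202.0 rev.

≈ 202 revolutions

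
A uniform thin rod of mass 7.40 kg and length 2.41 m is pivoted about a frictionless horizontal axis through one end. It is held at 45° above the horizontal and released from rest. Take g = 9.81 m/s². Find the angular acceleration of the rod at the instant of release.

α ≈ 4.32 rad/s²

About the pivot, I = (1/3)ML² = (1/3)(7.40)(2.41)² = 14.33 kg·m².
The weight acts at the center, a distance L/2 = 1.205 m from the pivot; τ = Mg(L/2) cos 45° = 61.85 N·m.
α = τ/I = 61.85/14.33 = 4.317 rad/s².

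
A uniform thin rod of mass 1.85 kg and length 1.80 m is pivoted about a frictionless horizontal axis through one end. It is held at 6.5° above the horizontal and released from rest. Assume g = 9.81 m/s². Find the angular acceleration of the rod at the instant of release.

About the pivot, I = (1/3)ML² = (1/3)(1.85)(1.80)² = 1.998 kg·m².
The weight acts at the center, a distance L/2 = 0.9000 m from the pivot; τ = Mg(L/2) cos 6.5° = 16.23 N·m.
α = τ/I = 16.23/1.998 = 8.122 rad/s².

α ≈ 8.12 rad/s²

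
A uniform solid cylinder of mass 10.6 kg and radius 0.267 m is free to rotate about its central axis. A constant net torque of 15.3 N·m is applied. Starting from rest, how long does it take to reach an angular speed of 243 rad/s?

t ≈ 6.00 s

I = ½MR² = (1/2)(10.6)(0.267)² = 0.3778 kg·m².
α = τ/I = 15.3/0.3778 = 40.49 rad/s².
ω = αt ⇒ t = ω/α = 243/40.49 = 6.001 s.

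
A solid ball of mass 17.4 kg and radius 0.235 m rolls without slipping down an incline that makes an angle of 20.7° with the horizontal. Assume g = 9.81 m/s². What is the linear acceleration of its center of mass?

a ≈ 2.48 m/s²

Translation along the incline: Mg sinθ − f = Ma.
Rotation about the center: fR = Iα with I = (2/5)MR². No-slip gives a = αR, so f = (I/R²)a = (2/5)M a.
Substituting: Mg sinθ = (1 + 0.4000)Ma, so a = g sinθ/(1 + 0.4000) = (9.81) sin 20.7° / 1.400 = 2.477 m/s².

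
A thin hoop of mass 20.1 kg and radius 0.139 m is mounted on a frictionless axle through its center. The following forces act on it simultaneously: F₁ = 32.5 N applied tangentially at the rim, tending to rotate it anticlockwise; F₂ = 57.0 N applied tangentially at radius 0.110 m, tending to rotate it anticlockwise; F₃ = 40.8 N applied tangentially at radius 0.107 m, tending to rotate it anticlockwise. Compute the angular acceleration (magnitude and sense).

α ≈ 39.0 rad/s², anticlockwise

I = MR² = (20.1)(0.139)² = 0.3884 kg·m².
Taking anticlockwise as positive: τ₁ = +(32.5)(0.139) = +4.518 N·m; τ₂ = +(57.0)(0.110) = +6.270 N·m; τ₃ = +(40.8)(0.107) = +4.366 N·m.
Net torque τ = 15.15 N·m.
α = τ/I = 15.15/0.3884 = 39.02 rad/s².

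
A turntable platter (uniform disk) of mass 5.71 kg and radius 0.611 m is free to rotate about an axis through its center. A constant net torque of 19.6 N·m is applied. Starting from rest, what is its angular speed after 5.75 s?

I = ½MR² = (1/2)(5.71)(0.611)² = 1.066 kg·m².
α = τ/I = 19.6/1.066 = 18.39 rad/s².
ω = ω₀ + αt = 0 + (18.39)(5.75) = 105.7 rad/s.

ω ≈ 106 rad/s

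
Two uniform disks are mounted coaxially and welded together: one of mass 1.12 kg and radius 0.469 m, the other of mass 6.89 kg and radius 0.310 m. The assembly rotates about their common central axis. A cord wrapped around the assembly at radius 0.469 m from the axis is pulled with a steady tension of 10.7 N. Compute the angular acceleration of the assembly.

α ≈ 11.0 rad/s²

I = ½M₁R₁² + ½M₂R₂² = ½(1.12)(0.469)² + ½(6.89)(0.310)² = 0.4542 kg·m².
τ = F r = (10.7)(0.469) = 5.018 N·m.
α = τ/I = 5.018/0.4542 = 11.05 rad/s².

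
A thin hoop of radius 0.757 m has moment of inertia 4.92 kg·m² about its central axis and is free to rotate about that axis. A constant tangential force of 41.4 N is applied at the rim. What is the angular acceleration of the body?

τ = F R = (41.4)(0.757) = 31.34 N·m.
From τ = Iα: α = 31.34/4.920 = 6.370 rad/s².

α ≈ 6.37 rad/s²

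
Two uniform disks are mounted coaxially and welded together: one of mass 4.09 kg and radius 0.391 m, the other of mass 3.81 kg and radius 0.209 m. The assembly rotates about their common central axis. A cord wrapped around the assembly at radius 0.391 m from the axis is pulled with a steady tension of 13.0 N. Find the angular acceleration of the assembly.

I = ½M₁R₁² + ½M₂R₂² = ½(4.09)(0.391)² + ½(3.81)(0.209)² = 0.3959 kg·m².
τ = F r = (13.0)(0.391) = 5.083 N·m.
α = τ/I = 5.083/0.3959 = 12.84 rad/s².

α ≈ 12.8 rad/s²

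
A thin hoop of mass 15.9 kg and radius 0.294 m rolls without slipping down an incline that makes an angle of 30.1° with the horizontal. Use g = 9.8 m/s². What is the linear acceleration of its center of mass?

a ≈ 2.46 m/s²

Translation along the incline: Mg sinθ − f = Ma.
Rotation about the center: fR = Iα with I = MR². No-slip gives a = αR, so f = (I/R²)a = M a.
Substituting: Mg sinθ = (1 + 1.000)Ma, so a = g sinθ/(1 + 1.000) = (9.8) sin 30.1° / 2.000 = 2.457 m/s².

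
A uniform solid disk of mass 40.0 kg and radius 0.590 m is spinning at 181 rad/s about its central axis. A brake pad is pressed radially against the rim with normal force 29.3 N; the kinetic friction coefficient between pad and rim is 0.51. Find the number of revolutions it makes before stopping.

I = ½MR² = (1/2)(40.0)(0.590)² = 6.962 kg·m².
Friction force f = μN = (0.51)(29.3) = 14.94 N at the rim; torque magnitude τ = fR = 8.816 N·m, opposing ω.
|α| = τ/I = 8.816/6.962 = 1.266 rad/s² (deceleration).
ω² = ω₀² − 2|α|θ with ω = 0 ⇒ θ = ω₀²/(2|α|) = 12940 rad = 2059 rev.

≈ 2060 revolutions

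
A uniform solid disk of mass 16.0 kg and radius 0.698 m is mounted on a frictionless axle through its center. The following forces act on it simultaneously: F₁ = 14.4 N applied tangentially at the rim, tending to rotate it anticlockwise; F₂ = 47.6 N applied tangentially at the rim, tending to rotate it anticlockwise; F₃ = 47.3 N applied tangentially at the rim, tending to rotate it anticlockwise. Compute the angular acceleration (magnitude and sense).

α ≈ 19.6 rad/s², anticlockwise

I = ½MR² = (1/2)(16.0)(0.698)² = 3.898 kg·m².
Taking anticlockwise as positive: τ₁ = +(14.4)(0.698) = +10.05 N·m; τ₂ = +(47.6)(0.698) = +33.22 N·m; τ₃ = +(47.3)(0.698) = +33.02 N·m.
Net torque τ = 76.29 N·m.
α = τ/I = 76.29/3.898 = 19.57 rad/s².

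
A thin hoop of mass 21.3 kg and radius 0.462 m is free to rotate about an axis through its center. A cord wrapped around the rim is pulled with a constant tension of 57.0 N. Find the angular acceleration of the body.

I = MR² = (21.3)(0.462)² = 4.546 kg·m².
τ = F R = (57.0)(0.462) = 26.33 N·m.
From τ = Iα: α = 26.33/4.546 = 5.792 rad/s².

α ≈ 5.79 rad/s²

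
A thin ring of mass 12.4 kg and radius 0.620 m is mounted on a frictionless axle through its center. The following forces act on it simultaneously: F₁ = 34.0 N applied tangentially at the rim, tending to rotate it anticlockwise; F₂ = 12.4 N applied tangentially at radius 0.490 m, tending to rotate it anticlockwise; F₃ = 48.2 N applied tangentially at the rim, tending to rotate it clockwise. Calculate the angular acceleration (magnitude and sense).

I = MR² = (12.4)(0.620)² = 4.767 kg·m².
Taking anticlockwise as positive: τ₁ = +(34.0)(0.620) = +21.08 N·m; τ₂ = +(12.4)(0.490) = +6.076 N·m; τ₃ = −(48.2)(0.620) = −29.88 N·m.
Net torque τ = -2.728 N·m.
α = τ/I = -2.728/4.767 = -0.5723 rad/s².

α ≈ 0.572 rad/s², clockwise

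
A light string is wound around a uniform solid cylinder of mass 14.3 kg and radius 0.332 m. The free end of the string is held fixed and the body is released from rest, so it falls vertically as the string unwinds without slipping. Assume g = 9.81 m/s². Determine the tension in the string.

Translation: Mg − T = Ma. Rotation about the center: TR = Iα with I = ½MR².
With a = αR: T = (I/R²)a = (1/2)M a, so Mg = (1 + 0.5000)Ma.
a = g/(1 + 0.5000) = 9.81/1.500 = 6.540 m/s².
T = 0.5000·M·a = (0.5000)(14.3)(6.540) = 46.76 N.

T ≈ 46.8 N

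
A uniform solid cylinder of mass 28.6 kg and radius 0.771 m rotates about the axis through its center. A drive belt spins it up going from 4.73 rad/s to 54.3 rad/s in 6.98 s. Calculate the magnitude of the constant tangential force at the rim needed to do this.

I = ½MR² = (1/2)(28.6)(0.771)² = 8.501 kg·m².
α = Δω/Δt = (54.3 − 4.73)/6.98 = 7.102 rad/s².
The required torque is τ = Iα = (8.501)(7.102) = 60.37 N·m.
A tangential force at the rim gives τ = FR, so F = τ/R = 60.37/0.771 = 78.30 N.

F ≈ 78.3 N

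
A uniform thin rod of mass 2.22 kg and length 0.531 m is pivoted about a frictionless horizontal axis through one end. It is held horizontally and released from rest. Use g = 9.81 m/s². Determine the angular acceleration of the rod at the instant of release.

α ≈ 27.7 rad/s²

About the pivot, I = (1/3)ML² = (1/3)(2.22)(0.531)² = 0.2087 kg·m².
The weight acts at the center, a distance L/2 = 0.2655 m from the pivot; τ = Mg(L/2) = 5.782 N·m.
α = τ/I = 5.782/0.2087 = 27.71 rad/s².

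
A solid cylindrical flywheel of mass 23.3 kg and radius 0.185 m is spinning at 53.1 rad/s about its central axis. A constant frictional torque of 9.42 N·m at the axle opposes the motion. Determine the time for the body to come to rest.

I = ½MR² = (1/2)(23.3)(0.185)² = 0.3987 kg·m².
The net torque has magnitude 9.42 N·m, opposing ω.
|α| = τ/I = 9.420/0.3987 = 23.63 rad/s² (deceleration).
0 = ω₀ − |α|t ⇒ t = ω₀/|α| = 53.1/23.63 = 2.248 s.

t ≈ 2.25 s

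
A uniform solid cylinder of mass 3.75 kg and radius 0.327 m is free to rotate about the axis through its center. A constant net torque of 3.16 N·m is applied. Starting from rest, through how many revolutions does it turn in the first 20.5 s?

I = ½MR² = (1/2)(3.75)(0.327)² = 0.2005 kg·m².
α = τ/I = 3.16/0.2005 = 15.76 rad/s².
θ = ½αt² = ½(15.76)(20.5)² = 3312 rad.
Revolutions = θ/(2π) = 527.1.

≈ 527 revolutions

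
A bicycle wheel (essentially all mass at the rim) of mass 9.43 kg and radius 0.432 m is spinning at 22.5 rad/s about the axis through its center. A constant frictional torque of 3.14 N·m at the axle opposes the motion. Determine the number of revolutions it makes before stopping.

I = MR² = (9.43)(0.432)² = 1.760 kg·m².
The net torque has magnitude 3.14 N·m, opposing ω.
|α| = τ/I = 3.140/1.760 = 1.784 rad/s² (deceleration).
ω² = ω₀² − 2|α|θ with ω = 0 ⇒ θ = ω₀²/(2|α|) = 141.9 rad = 22.58 rev.

≈ 22.6 revolutions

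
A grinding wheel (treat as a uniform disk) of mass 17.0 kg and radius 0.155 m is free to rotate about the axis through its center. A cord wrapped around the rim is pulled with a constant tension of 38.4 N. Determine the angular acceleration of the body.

I = ½MR² = (1/2)(17.0)(0.155)² = 0.2042 kg·m².
τ = F R = (38.4)(0.155) = 5.952 N·m.
From τ = Iα: α = 5.952/0.2042 = 29.15 rad/s².

α ≈ 29.1 rad/s²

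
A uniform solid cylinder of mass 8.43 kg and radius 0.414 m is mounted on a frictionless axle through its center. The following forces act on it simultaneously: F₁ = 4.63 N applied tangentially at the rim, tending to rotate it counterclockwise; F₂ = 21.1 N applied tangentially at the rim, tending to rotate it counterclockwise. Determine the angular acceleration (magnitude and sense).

I = ½MR² = (1/2)(8.43)(0.414)² = 0.7224 kg·m².
Taking counterclockwise as positive: τ₁ = +(4.63)(0.414) = +1.917 N·m; τ₂ = +(21.1)(0.414) = +8.735 N·m.
Net torque τ = 10.65 N·m.
α = τ/I = 10.65/0.7224 = 14.74 rad/s².

α ≈ 14.7 rad/s², counterclockwise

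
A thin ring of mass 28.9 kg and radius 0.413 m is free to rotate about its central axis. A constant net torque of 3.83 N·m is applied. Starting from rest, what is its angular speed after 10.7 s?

ω ≈ 8.31 rad/s

I = MR² = (28.9)(0.413)² = 4.929 kg·m².
α = τ/I = 3.83/4.929 = 0.7770 rad/s².
ω = ω₀ + αt = 0 + (0.7770)(10.7) = 8.314 rad/s.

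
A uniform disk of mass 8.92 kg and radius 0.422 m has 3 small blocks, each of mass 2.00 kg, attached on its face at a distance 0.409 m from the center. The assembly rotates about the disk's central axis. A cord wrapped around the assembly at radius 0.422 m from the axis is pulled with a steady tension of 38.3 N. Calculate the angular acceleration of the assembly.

I_disk = ½MR² = ½(8.92)(0.422)² = 0.7943 kg·m².
I_blocks = 3·m·r² = 3(2.00)(0.409)² = 1.004 kg·m².
Total I = 1.798 kg·m².
τ = F r = (38.3)(0.422) = 16.16 N·m.
α = τ/I = 16.16/1.798 = 8.990 rad/s².

α ≈ 8.99 rad/s²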